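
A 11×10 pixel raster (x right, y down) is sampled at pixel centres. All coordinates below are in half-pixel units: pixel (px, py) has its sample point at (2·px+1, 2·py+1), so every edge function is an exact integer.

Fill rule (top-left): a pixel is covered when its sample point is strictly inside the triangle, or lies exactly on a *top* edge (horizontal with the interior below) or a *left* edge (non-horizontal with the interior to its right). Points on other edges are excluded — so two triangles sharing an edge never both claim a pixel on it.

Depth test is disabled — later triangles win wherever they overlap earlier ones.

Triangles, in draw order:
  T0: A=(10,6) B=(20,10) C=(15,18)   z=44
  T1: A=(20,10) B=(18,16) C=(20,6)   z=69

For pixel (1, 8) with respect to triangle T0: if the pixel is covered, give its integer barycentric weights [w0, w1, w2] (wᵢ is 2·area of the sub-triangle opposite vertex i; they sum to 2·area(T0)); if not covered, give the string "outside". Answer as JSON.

T0:
  2·area = 100
  edge (10, 6)→(20, 10): d=(10,4) right/bottom  bias=-1
  edge (20, 10)→(15, 18): d=(-5,8) right/bottom  bias=-1
  edge (15, 18)→(10, 6): d=(-5,-12) top-left  bias=+0
    (5,3)@(11, 7): e=[6,87,7] → X
    (6,3)@(13, 7): e=[-2,71,31] → .
    (5,4)@(11, 9): e=[26,77,-3] → .
    (6,4)@(13, 9): e=[18,61,21] → X
    (7,4)@(15, 9): e=[10,45,45] → X
    (8,4)@(17, 9): e=[2,29,69] → X
    (9,4)@(19, 9): e=[-6,13,93] → .
    (6,5)@(13, 11): e=[38,51,11] → X
    (9,5)@(19, 11): e=[14,3,83] → X
    (10,5)@(21, 11): e=[6,-13,107] → .
    (6,6)@(13, 13): e=[58,41,1] → X
    (9,6)@(19, 13): e=[34,-7,73] → .
  covered (13 px):
    . . . . . . . . . . .
    . . . . . . . . . . .
    . . . . . . . . . . .
    . . . . . X . . . . .
    . . . . . . X X X . .
    . . . . . . X X X X .
    . . . . . . X X X . .
    . . . . . . . X . . .
    . . . . . . . X . . .
    . . . . . . . . . . .
T1:
  2·area = 8
  edge (20, 10)→(18, 16): d=(-2,6) right/bottom  bias=-1
  edge (18, 16)→(20, 6): d=(2,-10) top-left  bias=+0
  edge (20, 6)→(20, 10): d=(0,4) right/bottom  bias=-1
    (10,0)@(21, 1): e=[12,0,-4] → .  [on edge]
    (10,3)@(21, 7): e=[0,12,-4] → .  [on edge]
    (9,5)@(19, 11): e=[4,0,4] → X  [on edge]
    (10,5)@(21, 11): e=[-8,20,-4] → .
    (9,6)@(19, 13): e=[0,4,4] → .  [on edge]
    (8,9)@(17, 19): e=[0,-4,12] → .  [on edge]
  covered (1 px):
    . . . . . . . . . . .
    . . . . . . . . . . .
    . . . . . . . . . . .
    . . . . . . . . . . .
    . . . . . . . . . . .
    . . . . . . . . . X .
    . . . . . . . . . . .
    . . . . . . . . . . .
    . . . . . . . . . . .
    . . . . . . . . . . .

Answer: "outside"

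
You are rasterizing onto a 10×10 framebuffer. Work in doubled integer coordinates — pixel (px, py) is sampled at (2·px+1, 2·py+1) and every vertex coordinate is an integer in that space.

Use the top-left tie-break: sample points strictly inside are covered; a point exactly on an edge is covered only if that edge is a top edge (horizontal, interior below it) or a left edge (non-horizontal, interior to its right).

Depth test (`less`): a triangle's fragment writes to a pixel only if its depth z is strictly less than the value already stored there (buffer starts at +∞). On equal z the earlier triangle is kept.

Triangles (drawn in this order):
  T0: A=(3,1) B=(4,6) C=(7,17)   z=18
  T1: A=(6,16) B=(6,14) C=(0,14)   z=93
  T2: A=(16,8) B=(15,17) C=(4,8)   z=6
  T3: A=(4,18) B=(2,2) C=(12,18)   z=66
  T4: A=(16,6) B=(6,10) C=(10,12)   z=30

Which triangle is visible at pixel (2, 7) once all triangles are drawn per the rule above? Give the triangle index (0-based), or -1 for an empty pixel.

T0:
  2·area = 4  (B↔C swapped to make it positive)
  edge (3, 1)→(7, 17): d=(4,16) right/bottom  bias=-1
  edge (7, 17)→(4, 6): d=(-3,-11) top-left  bias=+0
  edge (4, 6)→(3, 1): d=(-1,-5) top-left  bias=+0
    (1,0)@(3, 1): e=[0,4,0] → ·  [on edge]
    (2,4)@(5, 9): e=[0,2,2] → ·  [on edge]
    (2,5)@(5, 11): e=[8,-4,0] → ·  [on edge]
    (3,8)@(7, 17): e=[0,0,4] → ·  [on edge]
  covered (0 px):
    · · · · · · · · · ·
    · · · · · · · · · ·
    · · · · · · · · · ·
    · · · · · · · · · ·
    · · · · · · · · · ·
    · · · · · · · · · ·
    · · · · · · · · · ·
    · · · · · · · · · ·
    · · · · · · · · · ·
    · · · · · · · · · ·
T1:
  2·area = 12  (B↔C swapped to make it positive)
  edge (6, 16)→(0, 14): d=(-6,-2) top-left  bias=+0
  edge (0, 14)→(6, 14): d=(6,0) top-left  bias=+0
  edge (6, 14)→(6, 16): d=(0,2) right/bottom  bias=-1
    (1,7)@(3, 15): e=[0,6,6] → █  [on edge]
    (2,7)@(5, 15): e=[4,6,2] → █
    (3,7)@(7, 15): e=[8,6,-2] → ·
    (1,8)@(3, 17): e=[-12,18,6] → ·
    (2,8)@(5, 17): e=[-8,18,2] → ·
    (4,8)@(9, 17): e=[0,18,-6] → ·  [on edge]
    (7,9)@(15, 19): e=[0,30,-18] → ·  [on edge]
  covered (2 px):
    · · · · · · · · · ·
    · · · · · · · · · ·
    · · · · · · · · · ·
    · · · · · · · · · ·
    · · · · · · · · · ·
    · · · · · · · · · ·
    · · · · · · · · · ·
    · █ █ · · · · · · ·
    · · · · · · · · · ·
    · · · · · · · · · ·
T2:
  2·area = 108
  edge (16, 8)→(15, 17): d=(-1,9) right/bottom  bias=-1
  edge (15, 17)→(4, 8): d=(-11,-9) top-left  bias=+0
  edge (4, 8)→(16, 8): d=(12,0) top-left  bias=+0
    (3,4)@(7, 9): e=[80,16,12] → █
    (4,4)@(9, 9): e=[62,34,12] → █
    (5,4)@(11, 9): e=[44,52,12] → █
    (6,4)@(13, 9): e=[26,70,12] → █
    (7,4)@(15, 9): e=[8,88,12] → █
    (8,4)@(17, 9): e=[-10,106,12] → ·
    (3,5)@(7, 11): e=[78,-6,36] → ·
    (4,5)@(9, 11): e=[60,12,36] → █
    (8,5)@(17, 11): e=[-12,84,36] → ·
    (4,6)@(9, 13): e=[58,-10,60] → ·
    (5,6)@(11, 13): e=[40,8,60] → █
    (8,6)@(17, 13): e=[-14,62,60] → ·
    (7,8)@(15, 17): e=[0,0,108] → ·  [on edge]
  covered (14 px):
    · · · · · · · · · ·
    · · · · · · · · · ·
    · · · · · · · · · ·
    · · · · · · · · · ·
    · · · █ █ █ █ █ · ·
    · · · · █ █ █ █ · ·
    · · · · · █ █ █ · ·
    · · · · · · █ █ · ·
    · · · · · · · · · ·
    · · · · · · · · · ·
T3:
  2·area = 128
  edge (4, 18)→(2, 2): d=(-2,-16) top-left  bias=+0
  edge (2, 2)→(12, 18): d=(10,16) right/bottom  bias=-1
  edge (12, 18)→(4, 18): d=(-8,0) right/bottom  bias=-1
    (1,2)@(3, 5): e=[10,14,104] → █
    (2,2)@(5, 5): e=[42,-18,104] → ·
    (1,3)@(3, 7): e=[6,34,88] → █
    (2,3)@(5, 7): e=[38,2,88] → █
    (3,3)@(7, 7): e=[70,-30,88] → ·
    (1,4)@(3, 9): e=[2,54,72] → █
    (3,4)@(7, 9): e=[66,-10,72] → ·
    (1,5)@(3, 11): e=[-2,74,56] → ·
    (2,5)@(5, 11): e=[30,42,56] → █
    (3,5)@(7, 11): e=[62,10,56] → █
    (4,5)@(9, 11): e=[94,-22,56] → ·
    (2,6)@(5, 13): e=[26,62,40] → █
  covered (16 px):
    · · · · · · · · · ·
    · · · · · · · · · ·
    · █ · · · · · · · ·
    · █ █ · · · · · · ·
    · █ █ · · · · · · ·
    · · █ █ · · · · · ·
    · · █ █ · · · · · ·
    · · █ █ █ · · · · ·
    · · █ █ █ █ · · · ·
    · · · · · · · · · ·
T4:
  2·area = 36  (B↔C swapped to make it positive)
  edge (16, 6)→(10, 12): d=(-6,6) right/bottom  bias=-1
  edge (10, 12)→(6, 10): d=(-4,-2) top-left  bias=+0
  edge (6, 10)→(16, 6): d=(10,-4) top-left  bias=+0
    (9,1)@(19, 3): e=[0,54,-18] → ·  [on edge]
    (8,2)@(17, 5): e=[0,42,-6] → ·  [on edge]
    (7,3)@(15, 7): e=[0,30,6] → ·  [on edge]
    (4,4)@(9, 9): e=[24,10,2] → █
    (5,4)@(11, 9): e=[12,14,10] → █
    (6,4)@(13, 9): e=[0,18,18] → ·  [on edge]
    (4,5)@(9, 11): e=[12,2,22] → █
    (5,5)@(11, 11): e=[0,6,30] → ·  [on edge]
    (4,6)@(9, 13): e=[0,-6,42] → ·  [on edge]
    (3,7)@(7, 15): e=[0,-18,54] → ·  [on edge]
    (2,8)@(5, 17): e=[0,-30,66] → ·  [on edge]
    (1,9)@(3, 19): e=[0,-42,78] → ·  [on edge]
  covered (3 px):
    · · · · · · · · · ·
    · · · · · · · · · ·
    · · · · · · · · · ·
    · · · · · · · · · ·
    · · · · █ █ · · · ·
    · · · · █ · · · · ·
    · · · · · · · · · ·
    · · · · · · · · · ·
    · · · · · · · · · ·
    · · · · · · · · · ·

Z-buffer (winner per pixel, '.' = empty):
  . . . . . . . . . .
  . . . . . . . . . .
  . 3 . . . . . . . .
  . 3 3 . . . . . . .
  . 3 3 2 2 2 2 2 . .
  . . 3 3 2 2 2 2 . .
  . . 3 3 . 2 2 2 . .
  . 1 3 3 3 . 2 2 . .
  . . 3 3 3 3 . . . .
  . . . . . . . . . .

Answer: 3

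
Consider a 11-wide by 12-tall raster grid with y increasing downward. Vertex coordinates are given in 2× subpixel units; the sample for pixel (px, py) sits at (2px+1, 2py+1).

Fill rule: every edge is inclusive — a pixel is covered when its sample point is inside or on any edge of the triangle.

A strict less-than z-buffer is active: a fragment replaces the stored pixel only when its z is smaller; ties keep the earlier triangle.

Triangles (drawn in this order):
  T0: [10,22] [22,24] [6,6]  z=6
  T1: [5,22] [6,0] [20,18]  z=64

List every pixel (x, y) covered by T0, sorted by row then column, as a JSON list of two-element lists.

T0:
  2·area = 184  (B↔C swapped to make it positive)
  edge (10, 22)→(6, 6): d=(-4,-16) inclusive
  edge (6, 6)→(22, 24): d=(16,18) inclusive
  edge (22, 24)→(10, 22): d=(-12,-2) inclusive
    (3,4)@(7, 9): e=[4,30,150] → X
    (4,4)@(9, 9): e=[36,-6,154] → .
    (3,5)@(7, 11): e=[-4,62,126] → .
    (4,5)@(9, 11): e=[28,26,130] → X
    (5,5)@(11, 11): e=[60,-10,134] → .
    (4,6)@(9, 13): e=[20,58,106] → X
    (5,6)@(11, 13): e=[52,22,110] → X
    (6,6)@(13, 13): e=[84,-14,114] → .
    (4,7)@(9, 15): e=[12,90,82] → X
    (6,7)@(13, 15): e=[76,18,90] → X
    (7,7)@(15, 15): e=[108,-18,94] → .
    (4,8)@(9, 17): e=[4,122,58] → X
  covered (23 px):
    . . . . . . . . . . .
    . . . . . . . . . . .
    . . . . . . . . . . .
    . . . . . . . . . . .
    . . . X . . . . . . .
    . . . . X . . . . . .
    . . . . X X . . . . .
    . . . . X X X . . . .
    . . . . X X X X . . .
    . . . . . X X X X . .
    . . . . . X X X X X .
    . . . . . . . . X X X
T1:
  2·area = 326
  edge (5, 22)→(6, 0): d=(1,-22) inclusive
  edge (6, 0)→(20, 18): d=(14,18) inclusive
  edge (20, 18)→(5, 22): d=(-15,4) inclusive
    (3,1)@(7, 3): e=[25,24,277] → X
    (4,1)@(9, 3): e=[69,-12,269] → .
    (3,2)@(7, 5): e=[27,52,247] → X
    (4,2)@(9, 5): e=[71,16,239] → X
    (5,2)@(11, 5): e=[115,-20,231] → .
    (3,3)@(7, 7): e=[29,80,217] → X
    (5,3)@(11, 7): e=[117,8,201] → X
    (6,3)@(13, 7): e=[161,-28,193] → .
    (3,4)@(7, 9): e=[31,108,187] → X
    (6,4)@(13, 9): e=[163,0,163] → X  [on edge]
    (7,4)@(15, 9): e=[207,-36,155] → .
    (3,5)@(7, 11): e=[33,136,157] → X
  covered (38 px):
    . . . . . . . . . . .
    . . . X . . . . . . .
    . . . X X . . . . . .
    . . . X X X . . . . .
    . . . X X X X . . . .
    . . . X X X X . . . .
    . . . X X X X X . . .
    . . . X X X X X X . .
    . . . X X X X X X X .
    . . . X X X X X . . .
    . . . X . . . . . . .
    . . . . . . . . . . .

Result: [[3,4],[4,5],[4,6],[5,6],[4,7],[5,7],[6,7],[4,8],[5,8],[6,8],[7,8],[5,9],[6,9],[7,9],[8,9],[5,10],[6,10],[7,10],[8,10],[9,10],[8,11],[9,11],[10,11]]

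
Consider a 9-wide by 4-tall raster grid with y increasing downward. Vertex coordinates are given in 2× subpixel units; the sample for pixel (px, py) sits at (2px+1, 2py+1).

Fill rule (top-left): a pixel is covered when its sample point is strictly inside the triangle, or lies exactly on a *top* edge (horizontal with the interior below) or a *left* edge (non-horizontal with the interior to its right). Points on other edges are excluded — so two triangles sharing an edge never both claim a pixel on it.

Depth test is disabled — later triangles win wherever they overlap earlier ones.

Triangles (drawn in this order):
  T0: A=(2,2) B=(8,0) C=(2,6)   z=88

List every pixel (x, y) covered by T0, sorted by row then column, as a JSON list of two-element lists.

T0:
  2·area = 24
  edge (2, 2)→(8, 0): d=(6,-2) top-left  bias=+0
  edge (8, 0)→(2, 6): d=(-6,6) right/bottom  bias=-1
  edge (2, 6)→(2, 2): d=(0,-4) top-left  bias=+0
    (2,0)@(5, 1): e=[0,12,12] → #  [on edge]
    (3,0)@(7, 1): e=[4,0,20] → ·  [on edge]
    (1,1)@(3, 3): e=[8,12,4] → #
    (2,1)@(5, 3): e=[12,0,12] → ·  [on edge]
    (1,2)@(3, 5): e=[20,0,4] → ·  [on edge]
    (0,3)@(1, 7): e=[28,0,-4] → ·  [on edge]
  covered (2 px):
    · · # · · · · · ·
    · # · · · · · · ·
    · · · · · · · · ·
    · · · · · · · · ·

Final: [[2,0],[1,1]]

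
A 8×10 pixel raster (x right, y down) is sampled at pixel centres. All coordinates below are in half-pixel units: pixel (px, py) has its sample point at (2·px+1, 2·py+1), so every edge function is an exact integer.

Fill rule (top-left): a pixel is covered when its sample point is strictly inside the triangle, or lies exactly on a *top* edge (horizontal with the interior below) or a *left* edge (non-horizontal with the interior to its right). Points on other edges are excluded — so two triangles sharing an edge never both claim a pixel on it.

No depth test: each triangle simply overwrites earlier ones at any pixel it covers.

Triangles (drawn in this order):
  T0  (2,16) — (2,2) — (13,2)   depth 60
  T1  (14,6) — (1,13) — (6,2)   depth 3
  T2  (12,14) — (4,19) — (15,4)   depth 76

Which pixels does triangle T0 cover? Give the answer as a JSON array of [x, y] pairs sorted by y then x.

T0:
  2·area = 154
  edge (2, 16)→(2, 2): d=(0,-14) top-left  bias=+0
  edge (2, 2)→(13, 2): d=(11,0) top-left  bias=+0
  edge (13, 2)→(2, 16): d=(-11,14) right/bottom  bias=-1
    (1,1)@(3, 3): e=[14,11,129] → █
    (2,1)@(5, 3): e=[42,11,101] → █
    (3,1)@(7, 3): e=[70,11,73] → █
    (4,1)@(9, 3): e=[98,11,45] → █
    (5,1)@(11, 3): e=[126,11,17] → █
    (6,1)@(13, 3): e=[154,11,-11] → ·
    (1,2)@(3, 5): e=[14,33,107] → █
    (5,2)@(11, 5): e=[126,33,-5] → ·
    (1,3)@(3, 7): e=[14,55,85] → █
    (5,3)@(11, 7): e=[126,55,-27] → ·
    (1,4)@(3, 9): e=[14,77,63] → █
    (4,4)@(9, 9): e=[98,77,-21] → ·
  covered (19 px):
    · · · · · · · ·
    · █ █ █ █ █ · ·
    · █ █ █ █ · · ·
    · █ █ █ █ · · ·
    · █ █ █ · · · ·
    · █ █ · · · · ·
    · █ · · · · · ·
    · · · · · · · ·
    · · · · · · · ·
    · · · · · · · ·
T1:
  2·area = 108
  edge (14, 6)→(1, 13): d=(-13,7) right/bottom  bias=-1
  edge (1, 13)→(6, 2): d=(5,-11) top-left  bias=+0
  edge (6, 2)→(14, 6): d=(8,4) right/bottom  bias=-1
    (3,1)@(7, 3): e=[88,16,4] → █
    (4,1)@(9, 3): e=[74,38,-4] → ·
    (2,2)@(5, 5): e=[76,4,28] → █
    (4,2)@(9, 5): e=[48,48,12] → █
    (5,2)@(11, 5): e=[34,70,4] → █
    (6,2)@(13, 5): e=[20,92,-4] → ·
    (2,3)@(5, 7): e=[50,14,44] → █
    (6,3)@(13, 7): e=[-6,102,12] → ·
    (1,4)@(3, 9): e=[38,2,68] → █
    (4,4)@(9, 9): e=[-4,68,44] → ·
    (5,4)@(11, 9): e=[-18,90,36] → ·
    (1,5)@(3, 11): e=[12,12,84] → █
    (0,6)@(1, 13): e=[0,0,108] → ·  [on edge]
  covered (13 px):
    · · · · · · · ·
    · · · █ · · · ·
    · · █ █ █ █ · ·
    · · █ █ █ █ · ·
    · █ █ █ · · · ·
    · █ · · · · · ·
    · · · · · · · ·
    · · · · · · · ·
    · · · · · · · ·
    · · · · · · · ·
T2:
  2·area = 65
  edge (12, 14)→(4, 19): d=(-8,5) right/bottom  bias=-1
  edge (4, 19)→(15, 4): d=(11,-15) top-left  bias=+0
  edge (15, 4)→(12, 14): d=(-3,10) right/bottom  bias=-1
    (6,3)@(13, 7): e=[51,3,11] → █
    (7,3)@(15, 7): e=[41,33,-9] → ·
    (6,4)@(13, 9): e=[35,25,5] → █
    (7,4)@(15, 9): e=[25,55,-15] → ·
    (5,5)@(11, 11): e=[29,17,19] → █
    (6,5)@(13, 11): e=[19,47,-1] → ·
    (4,6)@(9, 13): e=[23,9,33] → █
    (6,6)@(13, 13): e=[3,69,-7] → ·
    (3,7)@(7, 15): e=[17,1,47] → █
    (5,7)@(11, 15): e=[-3,61,7] → ·
    (3,8)@(7, 17): e=[1,23,41] → █
    (4,8)@(9, 17): e=[-9,53,21] → ·
  covered (8 px):
    · · · · · · · ·
    · · · · · · · ·
    · · · · · · · ·
    · · · · · · █ ·
    · · · · · · █ ·
    · · · · · █ · ·
    · · · · █ █ · ·
    · · · █ █ · · ·
    · · · █ · · · ·
    · · · · · · · ·

Result: [[1,1],[2,1],[3,1],[4,1],[5,1],[1,2],[2,2],[3,2],[4,2],[1,3],[2,3],[3,3],[4,3],[1,4],[2,4],[3,4],[1,5],[2,5],[1,6]]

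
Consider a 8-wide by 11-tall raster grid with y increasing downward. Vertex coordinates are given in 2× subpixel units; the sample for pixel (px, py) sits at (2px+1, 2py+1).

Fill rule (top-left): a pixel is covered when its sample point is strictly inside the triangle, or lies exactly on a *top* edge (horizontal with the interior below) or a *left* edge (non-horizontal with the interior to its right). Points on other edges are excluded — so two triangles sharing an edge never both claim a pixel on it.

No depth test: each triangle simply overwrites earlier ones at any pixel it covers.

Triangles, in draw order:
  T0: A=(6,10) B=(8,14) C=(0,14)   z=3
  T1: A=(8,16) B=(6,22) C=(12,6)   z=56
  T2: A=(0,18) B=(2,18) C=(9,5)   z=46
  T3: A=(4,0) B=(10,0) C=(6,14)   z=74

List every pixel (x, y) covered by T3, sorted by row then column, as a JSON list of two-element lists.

T0:
  2·area = 32
  edge (6, 10)→(8, 14): d=(2,4) right/bottom  bias=-1
  edge (8, 14)→(0, 14): d=(-8,0) right/bottom  bias=-1
  edge (0, 14)→(6, 10): d=(6,-4) top-left  bias=+0
    (2,5)@(5, 11): e=[6,24,2] → X
    (3,5)@(7, 11): e=[-2,24,10] → .
    (1,6)@(3, 13): e=[18,8,6] → X
    (3,6)@(7, 13): e=[2,8,22] → X
    (4,6)@(9, 13): e=[-6,8,30] → .
    (1,7)@(3, 15): e=[22,-8,18] → .
    (2,7)@(5, 15): e=[14,-8,26] → .
    (3,7)@(7, 15): e=[6,-8,34] → .
  covered (4 px):
    . . . . . . . .
    . . . . . . . .
    . . . . . . . .
    . . . . . . . .
    . . . . . . . .
    . . X . . . . .
    . X X X . . . .
    . . . . . . . .
    . . . . . . . .
    . . . . . . . .
    . . . . . . . .
T1:
  2·area = 4  (B↔C swapped to make it positive)
  edge (8, 16)→(12, 6): d=(4,-10) top-left  bias=+0
  edge (12, 6)→(6, 22): d=(-6,16) right/bottom  bias=-1
  edge (6, 22)→(8, 16): d=(2,-6) top-left  bias=+0
    (6,0)@(13, 1): e=[-10,14,0] → .  [on edge]
    (5,3)@(11, 7): e=[-6,10,0] → .  [on edge]
    (4,6)@(9, 13): e=[-2,6,0] → .  [on edge]
    (3,9)@(7, 19): e=[2,2,0] → X  [on edge]
    (4,9)@(9, 19): e=[22,-30,12] → .
    (3,10)@(7, 21): e=[10,-10,4] → .
  covered (1 px):
    . . . . . . . .
    . . . . . . . .
    . . . . . . . .
    . . . . . . . .
    . . . . . . . .
    . . . . . . . .
    . . . . . . . .
    . . . . . . . .
    . . . . . . . .
    . . . X . . . .
    . . . . . . . .
T2:
  2·area = 26  (B↔C swapped to make it positive)
  edge (0, 18)→(9, 5): d=(9,-13) top-left  bias=+0
  edge (9, 5)→(2, 18): d=(-7,13) right/bottom  bias=-1
  edge (2, 18)→(0, 18): d=(-2,0) right/bottom  bias=-1
    (4,2)@(9, 5): e=[0,0,26] → .  [on edge]
    (2,5)@(5, 11): e=[2,10,14] → X
    (3,5)@(7, 11): e=[28,-16,14] → .
    (2,6)@(5, 13): e=[20,-4,10] → .
    (1,7)@(3, 15): e=[12,8,6] → X
    (2,7)@(5, 15): e=[38,-18,6] → .
    (0,8)@(1, 17): e=[4,20,2] → X
    (1,8)@(3, 17): e=[30,-6,2] → .
    (0,9)@(1, 19): e=[22,6,-2] → .
  covered (3 px):
    . . . . . . . .
    . . . . . . . .
    . . . . . . . .
    . . . . . . . .
    . . . . . . . .
    . . X . . . . .
    . . . . . . . .
    . X . . . . . .
    X . . . . . . .
    . . . . . . . .
    . . . . . . . .
T3:
  2·area = 84
  edge (4, 0)→(10, 0): d=(6,0) top-left  bias=+0
  edge (10, 0)→(6, 14): d=(-4,14) right/bottom  bias=-1
  edge (6, 14)→(4, 0): d=(-2,-14) top-left  bias=+0
    (2,0)@(5, 1): e=[6,66,12] → X
    (3,0)@(7, 1): e=[6,38,40] → X
    (4,0)@(9, 1): e=[6,10,68] → X
    (5,0)@(11, 1): e=[6,-18,96] → .
    (2,1)@(5, 3): e=[18,58,8] → X
    (5,1)@(11, 3): e=[18,-26,92] → .
    (2,2)@(5, 5): e=[30,50,4] → X
    (4,2)@(9, 5): e=[30,-6,60] → .
    (2,3)@(5, 7): e=[42,42,0] → X  [on edge]
    (4,3)@(9, 7): e=[42,-14,56] → .
    (2,4)@(5, 9): e=[54,34,-4] → .
    (3,4)@(7, 9): e=[54,6,24] → X
    (3,10)@(7, 21): e=[126,-42,0] → .  [on edge]
  covered (11 px):
    . . X X X . . .
    . . X X X . . .
    . . X X . . . .
    . . X X . . . .
    . . . X . . . .
    . . . . . . . .
    . . . . . . . .
    . . . . . . . .
    . . . . . . . .
    . . . . . . . .
    . . . . . . . .

Final: [[2,0],[3,0],[4,0],[2,1],[3,1],[4,1],[2,2],[3,2],[2,3],[3,3],[3,4]]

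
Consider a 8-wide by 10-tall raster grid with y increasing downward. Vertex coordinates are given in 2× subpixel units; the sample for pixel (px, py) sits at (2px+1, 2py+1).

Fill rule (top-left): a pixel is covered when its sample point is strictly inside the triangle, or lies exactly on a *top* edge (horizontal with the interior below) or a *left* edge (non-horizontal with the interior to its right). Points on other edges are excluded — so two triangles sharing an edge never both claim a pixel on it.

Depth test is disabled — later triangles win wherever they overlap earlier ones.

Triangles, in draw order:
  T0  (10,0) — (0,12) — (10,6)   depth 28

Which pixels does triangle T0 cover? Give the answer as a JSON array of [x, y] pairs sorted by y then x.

T0:
  2·area = 60  (B↔C swapped to make it positive)
  edge (10, 0)→(10, 6): d=(0,6) right/bottom  bias=-1
  edge (10, 6)→(0, 12): d=(-10,6) right/bottom  bias=-1
  edge (0, 12)→(10, 0): d=(10,-12) top-left  bias=+0
    (4,1)@(9, 3): e=[6,36,18] → █
    (5,1)@(11, 3): e=[-6,24,42] → ·
    (7,1)@(15, 3): e=[-30,0,90] → ·  [on edge]
    (3,2)@(7, 5): e=[18,28,14] → █
    (5,2)@(11, 5): e=[-6,4,62] → ·
    (2,3)@(5, 7): e=[30,20,10] → █
    (4,3)@(9, 7): e=[6,-4,58] → ·
    (1,4)@(3, 9): e=[42,12,6] → █
    (2,4)@(5, 9): e=[30,0,30] → ·  [on edge]
    (3,4)@(7, 9): e=[18,-12,54] → ·
    (0,5)@(1, 11): e=[54,4,2] → █
    (1,5)@(3, 11): e=[42,-8,26] → ·
  covered (7 px):
    · · · · · · · ·
    · · · · █ · · ·
    · · · █ █ · · ·
    · · █ █ · · · ·
    · █ · · · · · ·
    █ · · · · · · ·
    · · · · · · · ·
    · · · · · · · ·
    · · · · · · · ·
    · · · · · · · ·

Result: [[4,1],[3,2],[4,2],[2,3],[3,3],[1,4],[0,5]]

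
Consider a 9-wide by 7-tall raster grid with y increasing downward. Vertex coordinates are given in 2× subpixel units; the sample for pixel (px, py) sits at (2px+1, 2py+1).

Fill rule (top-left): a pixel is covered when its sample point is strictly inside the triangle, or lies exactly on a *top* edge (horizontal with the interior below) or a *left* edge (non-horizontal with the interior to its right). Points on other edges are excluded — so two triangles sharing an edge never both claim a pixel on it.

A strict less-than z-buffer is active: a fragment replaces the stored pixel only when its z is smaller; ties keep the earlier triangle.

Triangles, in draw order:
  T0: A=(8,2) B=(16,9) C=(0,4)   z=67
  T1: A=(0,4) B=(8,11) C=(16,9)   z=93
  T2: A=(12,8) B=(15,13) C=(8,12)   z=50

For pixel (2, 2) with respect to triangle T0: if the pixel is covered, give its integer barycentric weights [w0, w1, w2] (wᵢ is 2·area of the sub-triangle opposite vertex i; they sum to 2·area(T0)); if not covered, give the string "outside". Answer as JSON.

T0:
  2·area = 72
  edge (8, 2)→(16, 9): d=(8,7) right/bottom  bias=-1
  edge (16, 9)→(0, 4): d=(-16,-5) top-left  bias=+0
  edge (0, 4)→(8, 2): d=(8,-2) top-left  bias=+0
    (2,1)@(5, 3): e=[29,41,2] → #
    (3,1)@(7, 3): e=[15,51,6] → #
    (4,1)@(9, 3): e=[1,61,10] → #
    (5,1)@(11, 3): e=[-13,71,14] → ·
    (2,2)@(5, 5): e=[45,9,18] → #
    (5,2)@(11, 5): e=[3,39,30] → #
    (6,2)@(13, 5): e=[-11,49,34] → ·
    (2,3)@(5, 7): e=[61,-23,34] → ·
    (3,3)@(7, 7): e=[47,-13,38] → ·
    (4,3)@(9, 7): e=[33,-3,42] → ·
    (5,3)@(11, 7): e=[19,7,46] → #
    (6,3)@(13, 7): e=[5,17,50] → #
  covered (9 px):
    · · · · · · · · ·
    · · # # # · · · ·
    · · # # # # · · ·
    · · · · · # # · ·
    · · · · · · · · ·
    · · · · · · · · ·
    · · · · · · · · ·
T1:
  2·area = 72  (B↔C swapped to make it positive)
  edge (0, 4)→(16, 9): d=(16,5) right/bottom  bias=-1
  edge (16, 9)→(8, 11): d=(-8,2) right/bottom  bias=-1
  edge (8, 11)→(0, 4): d=(-8,-7) top-left  bias=+0
    (1,2)@(3, 5): e=[1,58,13] → #
    (2,2)@(5, 5): e=[-9,54,27] → ·
    (1,3)@(3, 7): e=[33,42,-3] → ·
    (2,3)@(5, 7): e=[23,38,11] → #
    (3,3)@(7, 7): e=[13,34,25] → #
    (4,3)@(9, 7): e=[3,30,39] → #
    (5,3)@(11, 7): e=[-7,26,53] → ·
    (2,4)@(5, 9): e=[55,22,-5] → ·
    (3,4)@(7, 9): e=[45,18,9] → #
    (5,4)@(11, 9): e=[25,10,37] → #
    (6,4)@(13, 9): e=[15,6,51] → #
    (7,4)@(15, 9): e=[5,2,65] → #
  covered (9 px):
    · · · · · · · · ·
    · · · · · · · · ·
    · # · · · · · · ·
    · · # # # · · · ·
    · · · # # # # # ·
    · · · · · · · · ·
    · · · · · · · · ·
T2:
  2·area = 32
  edge (12, 8)→(15, 13): d=(3,5) right/bottom  bias=-1
  edge (15, 13)→(8, 12): d=(-7,-1) top-left  bias=+0
  edge (8, 12)→(12, 8): d=(4,-4) top-left  bias=+0
    (4,1)@(9, 3): e=[0,64,-32] → ·  [on edge]
    (8,1)@(17, 3): e=[-40,72,0] → ·  [on edge]
    (7,2)@(15, 5): e=[-24,56,0] → ·  [on edge]
    (6,3)@(13, 7): e=[-8,40,0] → ·  [on edge]
    (5,4)@(11, 9): e=[8,24,0] → #  [on edge]
    (6,4)@(13, 9): e=[-2,26,8] → ·
    (0,5)@(1, 11): e=[64,0,-32] → ·  [on edge]
    (4,5)@(9, 11): e=[24,8,0] → #  [on edge]
    (6,5)@(13, 11): e=[4,12,16] → #
    (7,5)@(15, 11): e=[-6,14,24] → ·
    (3,6)@(7, 13): e=[40,-8,0] → ·  [on edge]
    (4,6)@(9, 13): e=[30,-6,8] → ·
    (7,6)@(15, 13): e=[0,0,32] → ·  [on edge]
  covered (4 px):
    · · · · · · · · ·
    · · · · · · · · ·
    · · · · · · · · ·
    · · · · · · · · ·
    · · · · · # · · ·
    · · · · # # # · ·
    · · · · · · · · ·

Final: [9,18,45]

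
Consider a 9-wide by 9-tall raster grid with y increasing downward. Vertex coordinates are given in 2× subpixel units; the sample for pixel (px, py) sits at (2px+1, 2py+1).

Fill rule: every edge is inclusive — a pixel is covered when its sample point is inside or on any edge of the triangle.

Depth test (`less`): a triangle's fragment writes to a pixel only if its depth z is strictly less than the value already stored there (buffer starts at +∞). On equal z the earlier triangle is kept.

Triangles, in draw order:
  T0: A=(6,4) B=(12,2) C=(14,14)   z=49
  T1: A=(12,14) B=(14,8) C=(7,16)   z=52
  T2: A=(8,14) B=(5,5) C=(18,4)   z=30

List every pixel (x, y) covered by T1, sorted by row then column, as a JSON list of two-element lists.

T0:
  2·area = 76
  edge (6, 4)→(12, 2): d=(6,-2) inclusive
  edge (12, 2)→(14, 14): d=(2,12) inclusive
  edge (14, 14)→(6, 4): d=(-8,-10) inclusive
    (7,0)@(15, 1): e=[0,-38,114] → ·  [on edge]
    (4,1)@(9, 3): e=[0,38,38] → #  [on edge]
    (5,1)@(11, 3): e=[4,14,58] → #
    (6,1)@(13, 3): e=[8,-10,78] → ·
    (1,2)@(3, 5): e=[0,114,-38] → ·  [on edge]
    (3,2)@(7, 5): e=[8,66,2] → #
    (6,2)@(13, 5): e=[20,-6,62] → ·
    (3,3)@(7, 7): e=[20,70,-14] → ·
    (4,3)@(9, 7): e=[24,46,6] → #
    (6,3)@(13, 7): e=[32,-2,46] → ·
    (4,4)@(9, 9): e=[36,50,-10] → ·
    (5,4)@(11, 9): e=[40,26,10] → #
  covered (10 px):
    · · · · · · · · ·
    · · · · # # · · ·
    · · · # # # · · ·
    · · · · # # · · ·
    · · · · · # # · ·
    · · · · · · # · ·
    · · · · · · · · ·
    · · · · · · · · ·
    · · · · · · · · ·
T1:
  2·area = 26  (B↔C swapped to make it positive)
  edge (12, 14)→(7, 16): d=(-5,2) inclusive
  edge (7, 16)→(14, 8): d=(7,-8) inclusive
  edge (14, 8)→(12, 14): d=(-2,6) inclusive
    (7,2)@(15, 5): e=[39,-13,0] → ·  [on edge]
    (6,5)@(13, 11): e=[13,13,0] → #  [on edge]
    (7,5)@(15, 11): e=[9,29,-12] → ·
    (5,6)@(11, 13): e=[7,11,8] → #
    (6,6)@(13, 13): e=[3,27,-4] → ·
    (4,7)@(9, 15): e=[1,9,16] → #
    (5,7)@(11, 15): e=[-3,25,4] → ·
    (4,8)@(9, 17): e=[-9,23,12] → ·
    (5,8)@(11, 17): e=[-13,39,0] → ·  [on edge]
  covered (3 px):
    · · · · · · · · ·
    · · · · · · · · ·
    · · · · · · · · ·
    · · · · · · · · ·
    · · · · · · · · ·
    · · · · · · # · ·
    · · · · · # · · ·
    · · · · # · · · ·
    · · · · · · · · ·
T2:
  2·area = 120
  edge (8, 14)→(5, 5): d=(-3,-9) inclusive
  edge (5, 5)→(18, 4): d=(13,-1) inclusive
  edge (18, 4)→(8, 14): d=(-10,10) inclusive
    (2,2)@(5, 5): e=[0,0,120] → #  [on edge]
    (3,2)@(7, 5): e=[18,2,100] → #
    (4,2)@(9, 5): e=[36,4,80] → #
    (5,2)@(11, 5): e=[54,6,60] → #
    (6,2)@(13, 5): e=[72,8,40] → #
    (7,2)@(15, 5): e=[90,10,20] → #
    (8,2)@(17, 5): e=[108,12,0] → #  [on edge]
    (2,3)@(5, 7): e=[-6,26,100] → ·
    (3,3)@(7, 7): e=[12,28,80] → #
    (7,3)@(15, 7): e=[84,36,0] → #  [on edge]
    (8,3)@(17, 7): e=[102,38,-20] → ·
    (3,4)@(7, 9): e=[6,54,60] → #
    (6,4)@(13, 9): e=[60,60,0] → #  [on edge]
    (3,5)@(7, 11): e=[0,80,40] → #  [on edge]
    (5,5)@(11, 11): e=[36,84,0] → #  [on edge]
    (4,6)@(9, 13): e=[12,108,0] → #  [on edge]
    (3,7)@(7, 15): e=[-12,132,0] → ·  [on edge]
    (2,8)@(5, 17): e=[-36,156,0] → ·  [on edge]
    (4,8)@(9, 17): e=[0,160,-40] → ·  [on edge]
  covered (20 px):
    · · · · · · · · ·
    · · · · · · · · ·
    · · # # # # # # #
    · · · # # # # # ·
    · · · # # # # · ·
    · · · # # # · · ·
    · · · · # · · · ·
    · · · · · · · · ·
    · · · · · · · · ·

Result: [[6,5],[5,6],[4,7]]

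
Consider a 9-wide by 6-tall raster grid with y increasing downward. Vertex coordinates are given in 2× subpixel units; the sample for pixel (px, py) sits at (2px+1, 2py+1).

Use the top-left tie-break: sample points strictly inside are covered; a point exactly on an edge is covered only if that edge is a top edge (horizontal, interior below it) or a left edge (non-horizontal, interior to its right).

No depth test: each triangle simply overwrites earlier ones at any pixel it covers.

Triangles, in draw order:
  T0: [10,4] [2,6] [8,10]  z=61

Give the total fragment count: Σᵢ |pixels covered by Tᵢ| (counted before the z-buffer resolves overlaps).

T0:
  2·area = 44  (B↔C swapped to make it positive)
  edge (10, 4)→(8, 10): d=(-2,6) right/bottom  bias=-1
  edge (8, 10)→(2, 6): d=(-6,-4) top-left  bias=+0
  edge (2, 6)→(10, 4): d=(8,-2) top-left  bias=+0
    (5,0)@(11, 1): e=[0,66,-22] → ·  [on edge]
    (3,2)@(7, 5): e=[16,26,2] → █
    (4,2)@(9, 5): e=[4,34,6] → █
    (5,2)@(11, 5): e=[-8,42,10] → ·
    (2,3)@(5, 7): e=[24,6,14] → █
    (4,3)@(9, 7): e=[0,22,22] → ·  [on edge]
    (2,4)@(5, 9): e=[20,-6,30] → ·
    (3,4)@(7, 9): e=[8,2,34] → █
    (4,4)@(9, 9): e=[-4,10,38] → ·
    (3,5)@(7, 11): e=[4,-10,50] → ·
  covered (5 px):
    · · · · · · · · ·
    · · · · · · · · ·
    · · · █ █ · · · ·
    · · █ █ · · · · ·
    · · · █ · · · · ·
    · · · · · · · · ·

Result: 5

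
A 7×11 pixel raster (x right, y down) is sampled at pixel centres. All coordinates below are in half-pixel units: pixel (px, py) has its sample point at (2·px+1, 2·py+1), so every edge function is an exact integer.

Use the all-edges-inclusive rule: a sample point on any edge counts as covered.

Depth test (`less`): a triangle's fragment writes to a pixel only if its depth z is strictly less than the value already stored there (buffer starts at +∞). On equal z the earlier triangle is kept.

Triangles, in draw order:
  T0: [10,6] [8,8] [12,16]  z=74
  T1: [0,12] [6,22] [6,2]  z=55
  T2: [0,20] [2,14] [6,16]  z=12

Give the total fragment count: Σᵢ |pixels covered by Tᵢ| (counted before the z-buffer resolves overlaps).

T0:
  2·area = 24  (B↔C swapped to make it positive)
  edge (10, 6)→(12, 16): d=(2,10) inclusive
  edge (12, 16)→(8, 8): d=(-4,-8) inclusive
  edge (8, 8)→(10, 6): d=(2,-2) inclusive
    (4,0)@(9, 1): e=[0,36,-12] → .  [on edge]
    (6,1)@(13, 3): e=[-36,60,0] → .  [on edge]
    (5,2)@(11, 5): e=[-12,36,0] → .  [on edge]
    (4,3)@(9, 7): e=[12,12,0] → X  [on edge]
    (5,3)@(11, 7): e=[-8,28,4] → .
    (3,4)@(7, 9): e=[36,-12,0] → .  [on edge]
    (4,4)@(9, 9): e=[16,4,4] → X
    (5,4)@(11, 9): e=[-4,20,8] → .
    (2,5)@(5, 11): e=[60,-36,0] → .  [on edge]
    (4,5)@(9, 11): e=[20,-4,8] → .
    (5,5)@(11, 11): e=[0,12,12] → X  [on edge]
    (6,5)@(13, 11): e=[-20,28,16] → .
    (1,6)@(3, 13): e=[84,-60,0] → .  [on edge]
    (0,7)@(1, 15): e=[108,-84,0] → .  [on edge]
    (6,10)@(13, 21): e=[0,-12,36] → .  [on edge]
  covered (4 px):
    . . . . . . .
    . . . . . . .
    . . . . . . .
    . . . . X . .
    . . . . X . .
    . . . . . X .
    . . . . . X .
    . . . . . . .
    . . . . . . .
    . . . . . . .
    . . . . . . .
T1:
  2·area = 120  (B↔C swapped to make it positive)
  edge (0, 12)→(6, 2): d=(6,-10) inclusive
  edge (6, 2)→(6, 22): d=(0,20) inclusive
  edge (6, 22)→(0, 12): d=(-6,-10) inclusive
    (2,2)@(5, 5): e=[8,20,92] → X
    (3,2)@(7, 5): e=[28,-20,112] → .
    (1,3)@(3, 7): e=[0,60,60] → X  [on edge]
    (3,3)@(7, 7): e=[40,-20,100] → .
    (1,4)@(3, 9): e=[12,60,48] → X
    (3,4)@(7, 9): e=[52,-20,88] → .
    (0,5)@(1, 11): e=[4,100,16] → X
    (3,5)@(7, 11): e=[64,-20,76] → .
    (0,6)@(1, 13): e=[16,100,4] → X
    (3,6)@(7, 13): e=[76,-20,64] → .
    (0,7)@(1, 15): e=[28,100,-8] → .
    (1,7)@(3, 15): e=[48,60,12] → X
    (1,8)@(3, 17): e=[60,60,0] → X  [on edge]
  covered (16 px):
    . . . . . . .
    . . . . . . .
    . . X . . . .
    . X X . . . .
    . X X . . . .
    X X X . . . .
    X X X . . . .
    . X X . . . .
    . X X . . . .
    . . X . . . .
    . . . . . . .
T2:
  2·area = 28
  edge (0, 20)→(2, 14): d=(2,-6) inclusive
  edge (2, 14)→(6, 16): d=(4,2) inclusive
  edge (6, 16)→(0, 20): d=(-6,4) inclusive
    (2,2)@(5, 5): e=[0,-42,70] → .  [on edge]
    (1,5)@(3, 11): e=[0,-14,42] → .  [on edge]
    (1,7)@(3, 15): e=[8,2,18] → X
    (2,7)@(5, 15): e=[20,-2,10] → .
    (0,8)@(1, 17): e=[0,14,14] → X  [on edge]
    (2,8)@(5, 17): e=[24,6,-2] → .
    (0,9)@(1, 19): e=[4,22,2] → X
    (1,9)@(3, 19): e=[16,18,-6] → .
    (0,10)@(1, 21): e=[8,30,-10] → .
  covered (4 px):
    . . . . . . .
    . . . . . . .
    . . . . . . .
    . . . . . . .
    . . . . . . .
    . . . . . . .
    . . . . . . .
    . X . . . . .
    X X . . . . .
    X . . . . . .
    . . . . . . .

Answer: 24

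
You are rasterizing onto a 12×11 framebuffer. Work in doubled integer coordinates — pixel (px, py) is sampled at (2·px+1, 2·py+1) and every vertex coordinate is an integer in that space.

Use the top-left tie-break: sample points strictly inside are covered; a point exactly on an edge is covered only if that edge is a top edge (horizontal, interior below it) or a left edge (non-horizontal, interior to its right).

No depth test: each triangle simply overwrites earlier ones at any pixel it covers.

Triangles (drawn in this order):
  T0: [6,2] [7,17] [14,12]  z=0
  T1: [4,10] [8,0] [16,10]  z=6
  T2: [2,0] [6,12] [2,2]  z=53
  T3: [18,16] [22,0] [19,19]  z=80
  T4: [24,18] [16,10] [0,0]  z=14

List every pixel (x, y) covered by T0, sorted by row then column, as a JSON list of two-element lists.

T0:
  2·area = 110  (B↔C swapped to make it positive)
  edge (6, 2)→(14, 12): d=(8,10) right/bottom  bias=-1
  edge (14, 12)→(7, 17): d=(-7,5) right/bottom  bias=-1
  edge (7, 17)→(6, 2): d=(-1,-15) top-left  bias=+0
    (3,2)@(7, 5): e=[14,84,12] → #
    (4,2)@(9, 5): e=[-6,74,42] → ·
    (3,3)@(7, 7): e=[30,70,10] → #
    (4,3)@(9, 7): e=[10,60,40] → #
    (5,3)@(11, 7): e=[-10,50,70] → ·
    (10,3)@(21, 7): e=[-110,0,220] → ·  [on edge]
    (3,4)@(7, 9): e=[46,56,8] → #
    (5,4)@(11, 9): e=[6,36,68] → #
    (6,4)@(13, 9): e=[-14,26,98] → ·
    (3,5)@(7, 11): e=[62,42,6] → #
    (6,5)@(13, 11): e=[2,12,96] → #
    (7,5)@(15, 11): e=[-18,2,126] → ·
    (3,8)@(7, 17): e=[110,0,0] → ·  [on edge]
  covered (15 px):
    · · · · · · · · · · · ·
    · · · · · · · · · · · ·
    · · · # · · · · · · · ·
    · · · # # · · · · · · ·
    · · · # # # · · · · · ·
    · · · # # # # · · · · ·
    · · · # # # · · · · · ·
    · · · # # · · · · · · ·
    · · · · · · · · · · · ·
    · · · · · · · · · · · ·
    · · · · · · · · · · · ·
T1:
  2·area = 120
  edge (4, 10)→(8, 0): d=(4,-10) top-left  bias=+0
  edge (8, 0)→(16, 10): d=(8,10) right/bottom  bias=-1
  edge (16, 10)→(4, 10): d=(-12,0) right/bottom  bias=-1
    (3,1)@(7, 3): e=[2,34,84] → #
    (4,1)@(9, 3): e=[22,14,84] → #
    (5,1)@(11, 3): e=[42,-6,84] → ·
    (3,2)@(7, 5): e=[10,50,60] → #
    (5,2)@(11, 5): e=[50,10,60] → #
    (6,2)@(13, 5): e=[70,-10,60] → ·
    (3,3)@(7, 7): e=[18,66,36] → #
    (6,3)@(13, 7): e=[78,6,36] → #
    (7,3)@(15, 7): e=[98,-14,36] → ·
    (2,4)@(5, 9): e=[6,102,12] → #
    (7,4)@(15, 9): e=[106,2,12] → #
    (8,4)@(17, 9): e=[126,-18,12] → ·
  covered (15 px):
    · · · · · · · · · · · ·
    · · · # # · · · · · · ·
    · · · # # # · · · · · ·
    · · · # # # # · · · · ·
    · · # # # # # # · · · ·
    · · · · · · · · · · · ·
    · · · · · · · · · · · ·
    · · · · · · · · · · · ·
    · · · · · · · · · · · ·
    · · · · · · · · · · · ·
    · · · · · · · · · · · ·
T2:
  2·area = 8
  edge (2, 0)→(6, 12): d=(4,12) right/bottom  bias=-1
  edge (6, 12)→(2, 2): d=(-4,-10) top-left  bias=+0
  edge (2, 2)→(2, 0): d=(0,-2) top-left  bias=+0
    (1,1)@(3, 3): e=[0,6,2] → ·  [on edge]
    (2,4)@(5, 9): e=[0,2,6] → ·  [on edge]
    (3,7)@(7, 15): e=[0,-2,10] → ·  [on edge]
    (4,10)@(9, 21): e=[0,-6,14] → ·  [on edge]
  covered (0 px):
    · · · · · · · · · · · ·
    · · · · · · · · · · · ·
    · · · · · · · · · · · ·
    · · · · · · · · · · · ·
    · · · · · · · · · · · ·
    · · · · · · · · · · · ·
    · · · · · · · · · · · ·
    · · · · · · · · · · · ·
    · · · · · · · · · · · ·
    · · · · · · · · · · · ·
    · · · · · · · · · · · ·
T3:
  2·area = 28
  edge (18, 16)→(22, 0): d=(4,-16) top-left  bias=+0
  edge (22, 0)→(19, 19): d=(-3,19) right/bottom  bias=-1
  edge (19, 19)→(18, 16): d=(-1,-3) top-left  bias=+0
    (6,0)@(13, 1): e=[-140,168,0] → ·  [on edge]
    (10,2)@(21, 5): e=[4,4,20] → #
    (11,2)@(23, 5): e=[36,-34,26] → ·
    (7,3)@(15, 7): e=[-84,112,0] → ·  [on edge]
    (10,3)@(21, 7): e=[12,-2,18] → ·
    (8,6)@(17, 13): e=[-28,56,0] → ·  [on edge]
    (9,6)@(19, 13): e=[4,18,6] → #
    (10,6)@(21, 13): e=[36,-20,12] → ·
    (9,7)@(19, 15): e=[12,12,4] → #
    (10,7)@(21, 15): e=[44,-26,10] → ·
    (9,8)@(19, 17): e=[20,6,2] → #
    (10,8)@(21, 17): e=[52,-32,8] → ·
    (9,9)@(19, 19): e=[28,0,0] → ·  [on edge]
  covered (4 px):
    · · · · · · · · · · · ·
    · · · · · · · · · · · ·
    · · · · · · · · · · # ·
    · · · · · · · · · · · ·
    · · · · · · · · · · · ·
    · · · · · · · · · · · ·
    · · · · · · · · · # · ·
    · · · · · · · · · # · ·
    · · · · · · · · · # · ·
    · · · · · · · · · · · ·
    · · · · · · · · · · · ·
T4:
  2·area = 48  (B↔C swapped to make it positive)
  edge (24, 18)→(0, 0): d=(-24,-18) top-left  bias=+0
  edge (0, 0)→(16, 10): d=(16,10) right/bottom  bias=-1
  edge (16, 10)→(24, 18): d=(8,8) right/bottom  bias=-1
    (3,0)@(7, 1): e=[102,-54,0] → ·  [on edge]
    (4,1)@(9, 3): e=[90,-42,0] → ·  [on edge]
    (3,2)@(7, 5): e=[6,10,32] → #
    (4,2)@(9, 5): e=[42,-10,16] → ·
    (5,2)@(11, 5): e=[78,-30,0] → ·  [on edge]
    (3,3)@(7, 7): e=[-42,42,48] → ·
    (5,3)@(11, 7): e=[30,2,16] → #
    (6,3)@(13, 7): e=[66,-18,0] → ·  [on edge]
    (5,4)@(11, 9): e=[-18,34,32] → ·
    (6,4)@(13, 9): e=[18,14,16] → #
    (7,4)@(15, 9): e=[54,-6,0] → ·  [on edge]
    (6,5)@(13, 11): e=[-30,46,32] → ·
    (8,5)@(17, 11): e=[42,6,0] → ·  [on edge]
    (9,6)@(19, 13): e=[30,18,0] → ·  [on edge]
    (10,7)@(21, 15): e=[18,30,0] → ·  [on edge]
    (11,8)@(23, 17): e=[6,42,0] → ·  [on edge]
  covered (4 px):
    · · · · · · · · · · · ·
    · · · · · · · · · · · ·
    · · · # · · · · · · · ·
    · · · · · # · · · · · ·
    · · · · · · # · · · · ·
    · · · · · · · # · · · ·
    · · · · · · · · · · · ·
    · · · · · · · · · · · ·
    · · · · · · · · · · · ·
    · · · · · · · · · · · ·
    · · · · · · · · · · · ·

Final: [[3,2],[3,3],[4,3],[3,4],[4,4],[5,4],[3,5],[4,5],[5,5],[6,5],[3,6],[4,6],[5,6],[3,7],[4,7]]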